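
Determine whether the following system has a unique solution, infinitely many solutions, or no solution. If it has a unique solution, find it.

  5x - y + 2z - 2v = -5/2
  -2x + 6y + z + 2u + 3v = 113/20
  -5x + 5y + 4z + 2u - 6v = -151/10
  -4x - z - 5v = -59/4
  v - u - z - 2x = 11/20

Row-reduce the augmented matrix:
R1 ← R1 / (5).
R2 ← R2 + 2·R1.
R3 ← R3 + 5·R1.
R4 ← R4 + 4·R1.
R5 ← R5 + 2·R1.
R2 ← R2 / (28/5).
R1 ← R1 + 1/5·R2.
R3 ← R3 − 4·R2.
R4 ← R4 + 4/5·R2.
R5 ← R5 + 2/5·R2.
R3 ← R3 / (33/7).
R1 ← R1 − 13/28·R3.
R2 ← R2 − 9/28·R3.
R4 ← R4 − 6/7·R3.
R5 ← R5 + 1/14·R3.
R4 ← R4 / (2/11).
R1 ← R1 − 1/66·R4.
R2 ← R2 − 7/22·R4.
R3 ← R3 − 4/33·R4.
R5 ← R5 + 28/33·R4.
R5 ← R5 / (-21).
R1 ← R1 − 1·R5.
R2 ← R2 − 9·R5.
R3 ← R3 − 1·R5.
R4 ← R4 + 25·R5.
Reading off the reduced rows gives x = 0, y = -1, z = 1, u = 6/5, v = 11/4.

x = 0, y = -1, z = 1, u = 6/5, v = 11/4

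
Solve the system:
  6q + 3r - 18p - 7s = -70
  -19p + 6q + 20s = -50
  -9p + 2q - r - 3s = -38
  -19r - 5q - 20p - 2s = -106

p = 4, q = 1, r = 1, s = 1

Row-reduce the augmented matrix:
R1 ← R1 / (-18).
R2 ← R2 + 19·R1.
R3 ← R3 + 9·R1.
R4 ← R4 + 20·R1.
R2 ← R2 / (-1/3).
R1 ← R1 + 1/3·R2.
R3 ← R3 + 1·R2.
R4 ← R4 + 35/3·R2.
R3 ← R3 / (7).
R1 ← R1 − 3·R3.
R2 ← R2 − 19/2·R3.
R4 ← R4 − 177/2·R3.
R4 ← R4 / (239/3).
R1 ← R1 − 8·R4.
R2 ← R2 − 86/3·R4.
R3 ← R3 + 35/3·R4.
Reading off the reduced rows gives p = 4, q = 1, r = 1, s = 1.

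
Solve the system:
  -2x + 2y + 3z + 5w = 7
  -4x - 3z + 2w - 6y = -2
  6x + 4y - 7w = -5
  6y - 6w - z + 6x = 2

infinitely many solutions

Row-reduce:
R1 ← R1 / (-2).
R2 ← R2 + 4·R1.
R3 ← R3 − 6·R1.
R4 ← R4 − 6·R1.
R2 ← R2 / (-10).
R1 ← R1 + 1·R2.
R3 ← R3 − 10·R2.
R4 ← R4 − 12·R2.
Swap R3 and R4.
R3 ← R3 / (-14/5).
R1 ← R1 + 3/5·R3.
R2 ← R2 − 9/10·R3.
Rank is 3 with 4 unknowns, leaving w free.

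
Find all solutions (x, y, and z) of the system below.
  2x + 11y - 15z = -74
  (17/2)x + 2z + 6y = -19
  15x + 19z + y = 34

no solution

Row-reduce:
R1 ← R1 / (2).
R2 ← R2 − 17/2·R1.
R3 ← R3 − 15·R1.
R2 ← R2 / (-163/4).
R1 ← R1 − 11/2·R2.
R3 ← R3 + 163/2·R2.
Row 3 reduces to 0 = -2, a contradiction. The system is inconsistent.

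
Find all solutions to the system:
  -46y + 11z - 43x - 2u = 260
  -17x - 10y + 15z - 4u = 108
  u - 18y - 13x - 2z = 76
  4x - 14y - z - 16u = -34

infinitely many solutions

Row-reduce:
R1 ← R1 / (-43).
R2 ← R2 + 17·R1.
R3 ← R3 + 13·R1.
R4 ← R4 − 4·R1.
R2 ← R2 / (352/43).
R1 ← R1 − 46/43·R2.
R3 ← R3 + 176/43·R2.
R4 ← R4 + 786/43·R2.
Swap R3 and R4.
R3 ← R3 / (2095/88).
R1 ← R1 + 145/88·R3.
R2 ← R2 − 229/176·R3.
Rank is 3 with 4 unknowns, leaving u free.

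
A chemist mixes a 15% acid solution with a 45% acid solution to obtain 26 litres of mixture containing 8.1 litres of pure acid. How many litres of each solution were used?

litres of solution A: 12, litres of solution B: 14

Let a = litres of solution A, b = litres of solution B.
  b + a = 26
  (3/20)a + (9/20)b = 81/10
From equation 1: a = 26 − b.
Substitute into equation 2 and solve: b = 14.
Then a = 12.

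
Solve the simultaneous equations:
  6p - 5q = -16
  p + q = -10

Row-reduce the augmented matrix:
R1 ← R1 / (6).
R2 ← R2 − 1·R1.
R2 ← R2 / (11/6).
R1 ← R1 + 5/6·R2.
Reading off the reduced rows gives p = -6, q = -4.

p = -6, q = -4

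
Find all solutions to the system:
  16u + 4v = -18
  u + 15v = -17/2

u = -1, v = -1/2

Row-reduce the augmented matrix:
R1 ← R1 / (16).
R2 ← R2 − 1·R1.
R2 ← R2 / (59/4).
R1 ← R1 − 1/4·R2.
Reading off the reduced rows gives u = -1, v = -1/2.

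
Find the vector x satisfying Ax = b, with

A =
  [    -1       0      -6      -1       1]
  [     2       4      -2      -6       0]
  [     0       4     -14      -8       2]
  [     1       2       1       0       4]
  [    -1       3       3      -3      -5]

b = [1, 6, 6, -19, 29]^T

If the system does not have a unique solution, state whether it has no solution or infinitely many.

Row-reduce:
R1 ← R1 / (-1).
R2 ← R2 − 2·R1.
R4 ← R4 − 1·R1.
R5 ← R5 + 1·R1.
R2 ← R2 / (4).
R3 ← R3 − 4·R2.
R4 ← R4 − 2·R2.
R5 ← R5 − 3·R2.
Swap R3 and R4.
R3 ← R3 / (2).
R1 ← R1 − 6·R3.
R2 ← R2 + 7/2·R3.
R5 ← R5 − 39/2·R3.
Swap R4 and R5.
R4 ← R4 / (-101/4).
R1 ← R1 + 8·R4.
R2 ← R2 − 13/4·R4.
R3 ← R3 − 3/2·R4.
Row 5 reduces to 0 = -2, a contradiction. The system is inconsistent.

no solution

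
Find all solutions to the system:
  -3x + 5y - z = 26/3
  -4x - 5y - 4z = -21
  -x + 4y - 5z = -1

x = 1/3, y = 7/3, z = 2

Row-reduce the augmented matrix:
R1 ← R1 / (-3).
R2 ← R2 + 4·R1.
R3 ← R3 + 1·R1.
R2 ← R2 / (-35/3).
R1 ← R1 + 5/3·R2.
R3 ← R3 − 7/3·R2.
R3 ← R3 / (-26/5).
R1 ← R1 − 5/7·R3.
R2 ← R2 − 8/35·R3.
Reading off the reduced rows gives x = 1/3, y = 7/3, z = 2.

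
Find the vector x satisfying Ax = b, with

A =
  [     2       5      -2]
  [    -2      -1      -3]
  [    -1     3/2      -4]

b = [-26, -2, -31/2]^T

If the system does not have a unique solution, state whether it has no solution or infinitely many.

no solution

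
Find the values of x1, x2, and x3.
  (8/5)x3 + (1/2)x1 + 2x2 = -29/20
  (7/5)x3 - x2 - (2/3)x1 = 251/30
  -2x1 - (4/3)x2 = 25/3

Row-reduce the augmented matrix:
R1 ← R1 / (1/2).
R2 ← R2 + 2/3·R1.
R3 ← R3 + 2·R1.
R2 ← R2 / (5/3).
R1 ← R1 − 4·R2.
R3 ← R3 − 20/3·R2.
R3 ← R3 / (-116/15).
R1 ← R1 + 132/25·R3.
R2 ← R2 − 53/25·R3.
Reading off the reduced rows gives x1 = -5/2, x2 = -5/2, x3 = 3.

x1 = -5/2, x2 = -5/2, x3 = 3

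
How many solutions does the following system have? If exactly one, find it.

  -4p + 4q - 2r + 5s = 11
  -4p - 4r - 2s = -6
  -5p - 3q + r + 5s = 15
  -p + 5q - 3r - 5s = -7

p = -2, q = 1, r = 3, s = 1

Row-reduce the augmented matrix:
R1 ← R1 / (-4).
R2 ← R2 + 4·R1.
R3 ← R3 + 5·R1.
R4 ← R4 + 1·R1.
R2 ← R2 / (-4).
R1 ← R1 + 1·R2.
R3 ← R3 + 8·R2.
R4 ← R4 − 4·R2.
R3 ← R3 / (15/2).
R1 ← R1 − 1·R3.
R2 ← R2 − 1/2·R3.
R4 ← R4 + 9/2·R3.
R4 ← R4 / (-28/5).
R1 ← R1 + 6/5·R4.
R2 ← R2 − 9/10·R4.
R3 ← R3 − 17/10·R4.
Reading off the reduced rows gives p = -2, q = 1, r = 3, s = 1.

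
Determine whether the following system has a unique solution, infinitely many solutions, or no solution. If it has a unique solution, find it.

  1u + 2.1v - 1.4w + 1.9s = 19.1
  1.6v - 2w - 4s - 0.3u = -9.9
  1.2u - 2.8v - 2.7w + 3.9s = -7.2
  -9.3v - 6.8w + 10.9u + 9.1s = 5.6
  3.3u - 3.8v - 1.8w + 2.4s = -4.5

Row-reduce the augmented matrix:
R2 ← R2 + 3/10·R1.
R3 ← R3 − 6/5·R1.
R4 ← R4 − 109/10·R1.
R5 ← R5 − 33/10·R1.
R2 ← R2 / (223/100).
R1 ← R1 − 21/10·R2.
R3 ← R3 + 133/25·R2.
R4 ← R4 + 3219/100·R2.
R5 ← R5 + 1073/100·R2.
R3 ← R3 / (-15149/2230).
R1 ← R1 − 196/223·R3.
R2 ← R2 + 242/223·R3.
R4 ← R4 + 29517/1115·R3.
R5 ← R5 + 9839/1115·R3.
R4 ← R4 / (-2692548/75745).
R1 ← R1 − 64852/15149·R4.
R2 ← R2 + 7419/15149·R4.
R3 ← R3 − 14635/15149·R4.
R5 ← R5 + 897516/75745·R4.
R5 reduces to 0 = 0, so the extra equation is consistent.
Reading off the reduced rows gives u = 5, v = 6, w = 3, s = 3.

u = 5, v = 6, w = 3, s = 3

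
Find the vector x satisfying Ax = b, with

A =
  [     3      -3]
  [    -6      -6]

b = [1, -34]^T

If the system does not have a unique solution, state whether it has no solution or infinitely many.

Row-reduce the augmented matrix:
R1 ← R1 / (3).
R2 ← R2 + 6·R1.
R2 ← R2 / (-12).
R1 ← R1 + 1·R2.
Reading off the reduced rows gives x_1 = 3, x_2 = 8/3.

x_1 = 3, x_2 = 8/3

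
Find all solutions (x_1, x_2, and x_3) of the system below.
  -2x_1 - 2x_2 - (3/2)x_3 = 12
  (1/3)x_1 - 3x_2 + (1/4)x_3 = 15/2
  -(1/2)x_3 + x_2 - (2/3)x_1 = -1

no solution

Row-reduce:
R1 ← R1 / (-2).
R2 ← R2 − 1/3·R1.
R3 ← R3 + 2/3·R1.
R2 ← R2 / (-10/3).
R1 ← R1 − 1·R2.
R3 ← R3 − 5/3·R2.
Row 3 reduces to 0 = -1/4, a contradiction. The system is inconsistent.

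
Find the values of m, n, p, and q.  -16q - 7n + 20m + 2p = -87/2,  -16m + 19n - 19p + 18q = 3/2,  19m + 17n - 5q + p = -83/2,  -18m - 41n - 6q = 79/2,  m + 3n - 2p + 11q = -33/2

m = -3, n = 1/2, p = 2, q = -1

Row-reduce the augmented matrix:
R1 ← R1 / (20).
R2 ← R2 + 16·R1.
R3 ← R3 − 19·R1.
R4 ← R4 + 18·R1.
R5 ← R5 − 1·R1.
R2 ← R2 / (67/5).
R1 ← R1 + 7/20·R2.
R3 ← R3 − 473/20·R2.
R4 ← R4 + 473/10·R2.
R5 ← R5 − 67/20·R2.
R3 ← R3 / (7989/268).
R1 ← R1 + 95/268·R3.
R2 ← R2 + 87/67·R3.
R4 ← R4 + 7989/134·R3.
R5 ← R5 − 9/4·R3.
Swap R4 and R5.
R4 ← R4 / (27756/2663).
R1 ← R1 + 5209/7989·R4.
R2 ← R2 − 1152/2663·R4.
R3 ← R3 − 274/7989·R4.
R5 reduces to 0 = 0, so the extra equation is consistent.
Reading off the reduced rows gives m = -3, n = 1/2, p = 2, q = -1.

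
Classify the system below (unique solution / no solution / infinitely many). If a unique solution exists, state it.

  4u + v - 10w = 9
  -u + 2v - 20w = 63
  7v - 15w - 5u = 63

Row-reduce the augmented matrix:
R1 ← R1 / (4).
R2 ← R2 + 1·R1.
R3 ← R3 + 5·R1.
R2 ← R2 / (9/4).
R1 ← R1 − 1/4·R2.
R3 ← R3 − 33/4·R2.
R3 ← R3 / (55).
R2 ← R2 + 10·R3.
Reading off the reduced rows gives u = -5, v = -1, w = -3.

u = -5, v = -1, w = -3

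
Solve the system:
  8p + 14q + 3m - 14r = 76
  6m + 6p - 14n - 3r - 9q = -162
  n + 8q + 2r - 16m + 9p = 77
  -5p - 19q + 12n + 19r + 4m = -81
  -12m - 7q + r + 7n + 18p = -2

Row-reduce the augmented matrix:
R1 ← R1 / (3).
R2 ← R2 − 6·R1.
R3 ← R3 + 16·R1.
R4 ← R4 − 4·R1.
R5 ← R5 + 12·R1.
R2 ← R2 / (-14).
R3 ← R3 − 1·R2.
R4 ← R4 − 12·R2.
R5 ← R5 − 7·R2.
R3 ← R3 / (1070/21).
R1 ← R1 − 8/3·R3.
R2 ← R2 − 5/7·R3.
R4 ← R4 + 509/21·R3.
R5 ← R5 − 45·R3.
R4 ← R4 / (-67011/2140).
R1 ← R1 − 256/535·R4.
R2 ← R2 − 651/428·R4.
R3 ← R3 − 3361/2140·R4.
R5 ← R5 + 17195/428·R4.
R5 ← R5 / (-834844/67011).
R1 ← R1 + 38144/67011·R5.
R2 ← R2 − 1406/3191·R5.
R3 ← R3 + 7928/67011·R5.
R4 ← R4 + 54307/67011·R5.
Reading off the reduced rows gives m = -4, n = 6, p = -3, q = 5, r = -3.

m = -4, n = 6, p = -3, q = 5, r = -3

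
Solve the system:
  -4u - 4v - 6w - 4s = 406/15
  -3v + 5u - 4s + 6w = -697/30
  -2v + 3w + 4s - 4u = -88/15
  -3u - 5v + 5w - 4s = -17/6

u = -5/2, v = 1, w = -12/5, s = -5/3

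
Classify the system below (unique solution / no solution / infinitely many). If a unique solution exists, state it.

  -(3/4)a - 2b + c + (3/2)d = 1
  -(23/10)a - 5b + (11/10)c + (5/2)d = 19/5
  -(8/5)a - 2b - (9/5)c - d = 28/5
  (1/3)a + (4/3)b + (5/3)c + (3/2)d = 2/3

Row-reduce:
R1 ← R1 / (-3/4).
R2 ← R2 + 23/10·R1.
R3 ← R3 + 8/5·R1.
R4 ← R4 − 1/3·R1.
R2 ← R2 / (17/15).
R1 ← R1 − 8/3·R2.
R3 ← R3 − 34/15·R2.
R4 ← R4 − 4/9·R2.
Swap R3 and R4.
R3 ← R3 / (49/17).
R1 ← R1 − 56/17·R3.
R2 ← R2 + 59/34·R3.
Row 4 reduces to 0 = 2, a contradiction. The system is inconsistent.

no solution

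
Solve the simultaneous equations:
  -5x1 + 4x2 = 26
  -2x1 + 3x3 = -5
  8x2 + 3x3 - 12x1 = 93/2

no solution

Row-reduce:
R1 ← R1 / (-5).
R2 ← R2 + 2·R1.
R3 ← R3 + 12·R1.
R2 ← R2 / (-8/5).
R1 ← R1 + 4/5·R2.
R3 ← R3 + 8/5·R2.
Row 3 reduces to 0 = -1/2, a contradiction. The system is inconsistent.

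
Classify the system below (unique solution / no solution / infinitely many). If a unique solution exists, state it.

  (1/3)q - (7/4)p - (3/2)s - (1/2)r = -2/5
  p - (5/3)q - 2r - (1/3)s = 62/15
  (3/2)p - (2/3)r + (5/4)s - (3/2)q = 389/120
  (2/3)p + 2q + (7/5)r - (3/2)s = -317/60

Row-reduce the augmented matrix:
R1 ← R1 / (-7/4).
R2 ← R2 − 1·R1.
R3 ← R3 − 3/2·R1.
R4 ← R4 − 2/3·R1.
R2 ← R2 / (-31/21).
R1 ← R1 + 4/21·R2.
R3 ← R3 + 17/14·R2.
R4 ← R4 − 134/63·R2.
R3 ← R3 / (73/93).
R1 ← R1 − 18/31·R3.
R2 ← R2 − 48/31·R3.
R4 ← R4 + 323/155·R3.
R4 ← R4 / (-16843/13140).
R1 ← R1 − 137/438·R4.
R2 ← R2 + 77/73·R4.
R3 ← R3 − 351/292·R4.
Reading off the reduced rows gives p = -1/5, q = -3/2, r = -1, s = 1/2.

p = -1/5, q = -3/2, r = -1, s = 1/2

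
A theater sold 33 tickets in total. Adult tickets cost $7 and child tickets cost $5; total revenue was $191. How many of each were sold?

adult tickets: 13, child tickets: 20

Let a = adult tickets, c = child tickets.
  a + c = 33
  7a + 5c = 191
From equation 1: a = 33 − c.
Substitute into equation 2 and solve: c = 20.
Then a = 13.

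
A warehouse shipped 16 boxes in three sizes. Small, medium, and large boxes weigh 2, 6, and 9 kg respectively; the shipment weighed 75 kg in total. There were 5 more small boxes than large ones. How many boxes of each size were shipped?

small boxes: 6, medium boxes: 9, large boxes: 1

Let s = small boxes, m = medium boxes, l = large boxes.
  s + m + l = 16
  2s + 6m + 9l = 75
  s - l = 5
Row-reduce the augmented matrix:
R2 ← R2 − 2·R1.
R3 ← R3 − 1·R1.
R2 ← R2 / (4).
R1 ← R1 − 1·R2.
R3 ← R3 + 1·R2.
R3 ← R3 / (-1/4).
R1 ← R1 + 3/4·R3.
R2 ← R2 − 7/4·R3.
Reading off the reduced rows gives s = 6, m = 9, l = 1.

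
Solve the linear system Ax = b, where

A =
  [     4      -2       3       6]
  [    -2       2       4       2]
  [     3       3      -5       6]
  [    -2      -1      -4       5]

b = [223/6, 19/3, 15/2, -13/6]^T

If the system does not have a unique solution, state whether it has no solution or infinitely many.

Row-reduce the augmented matrix:
R1 ← R1 / (4).
R2 ← R2 + 2·R1.
R3 ← R3 − 3·R1.
R4 ← R4 + 2·R1.
R1 ← R1 + 1/2·R2.
R3 ← R3 − 9/2·R2.
R4 ← R4 + 2·R2.
R3 ← R3 / (-32).
R1 ← R1 − 7/2·R3.
R2 ← R2 − 11/2·R3.
R4 ← R4 − 17/2·R3.
R4 ← R4 / (795/64).
R1 ← R1 − 109/64·R4.
R2 ← R2 − 89/64·R4.
R3 ← R3 − 21/32·R4.
Reading off the reduced rows gives x_1 = 3, x_2 = -4/3, x_3 = 5/2, x_4 = 5/2.

x_1 = 3, x_2 = -4/3, x_3 = 5/2, x_4 = 5/2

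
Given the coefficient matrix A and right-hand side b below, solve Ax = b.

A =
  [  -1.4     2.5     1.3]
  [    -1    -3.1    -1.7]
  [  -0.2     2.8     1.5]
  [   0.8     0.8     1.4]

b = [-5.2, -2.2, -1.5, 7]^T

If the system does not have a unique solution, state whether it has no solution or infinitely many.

x_1 = 3, x_2 = -3, x_3 = 5

Row-reduce the augmented matrix:
R1 ← R1 / (-7/5).
R2 ← R2 + 1·R1.
R3 ← R3 + 1/5·R1.
R4 ← R4 − 4/5·R1.
R2 ← R2 / (-171/35).
R1 ← R1 + 25/14·R2.
R3 ← R3 − 171/70·R2.
R4 ← R4 − 78/35·R2.
Swap R3 and R4.
R3 ← R3 / (269/285).
R1 ← R1 − 11/342·R3.
R2 ← R2 − 92/171·R3.
R4 reduces to 0 = 0, so the extra equation is consistent.
Reading off the reduced rows gives x_1 = 3, x_2 = -3, x_3 = 5.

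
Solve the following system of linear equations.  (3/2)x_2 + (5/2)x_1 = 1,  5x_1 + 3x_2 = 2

Row-reduce:
R1 ← R1 / (5/2).
R2 ← R2 − 5·R1.
Rank is 1 with 2 unknowns, leaving x_2 free.

infinitely many solutions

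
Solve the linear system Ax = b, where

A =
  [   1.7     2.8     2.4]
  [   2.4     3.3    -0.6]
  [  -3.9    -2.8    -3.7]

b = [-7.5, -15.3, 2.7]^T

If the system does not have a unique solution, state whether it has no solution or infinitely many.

Row-reduce the augmented matrix:
R1 ← R1 / (17/10).
R2 ← R2 − 12/5·R1.
R3 ← R3 + 39/10·R1.
R2 ← R2 / (-111/170).
R1 ← R1 − 28/17·R2.
R3 ← R3 − 308/85·R2.
R3 ← R3 / (-7521/370).
R1 ← R1 + 320/37·R3.
R2 ← R2 − 226/37·R3.
Reading off the reduced rows gives x_1 = 1, x_2 = -5, x_3 = 2.

x_1 = 1, x_2 = -5, x_3 = 2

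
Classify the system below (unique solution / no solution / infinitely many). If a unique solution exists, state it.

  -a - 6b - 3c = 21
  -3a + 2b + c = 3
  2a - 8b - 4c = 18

infinitely many solutions

Row-reduce:
R1 ← R1 / (-1).
R2 ← R2 + 3·R1.
R3 ← R3 − 2·R1.
R2 ← R2 / (20).
R1 ← R1 − 6·R2.
R3 ← R3 + 20·R2.
Rank is 2 with 3 unknowns, leaving c free.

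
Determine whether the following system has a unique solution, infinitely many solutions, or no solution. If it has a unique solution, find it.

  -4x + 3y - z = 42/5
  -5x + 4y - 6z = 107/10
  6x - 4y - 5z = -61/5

x = -3/2, y = 4/5, z = 0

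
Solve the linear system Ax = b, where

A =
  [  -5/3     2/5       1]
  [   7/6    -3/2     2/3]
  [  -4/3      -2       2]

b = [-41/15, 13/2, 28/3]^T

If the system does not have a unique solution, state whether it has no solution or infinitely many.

x_1 = -1, x_2 = -6, x_3 = -2

Row-reduce the augmented matrix:
R1 ← R1 / (-5/3).
R2 ← R2 − 7/6·R1.
R3 ← R3 + 4/3·R1.
R2 ← R2 / (-61/50).
R1 ← R1 + 6/25·R2.
R3 ← R3 + 58/25·R2.
R3 ← R3 / (-256/183).
R1 ← R1 + 53/61·R3.
R2 ← R2 + 205/183·R3.
Reading off the reduced rows gives x_1 = -1, x_2 = -6, x_3 = -2.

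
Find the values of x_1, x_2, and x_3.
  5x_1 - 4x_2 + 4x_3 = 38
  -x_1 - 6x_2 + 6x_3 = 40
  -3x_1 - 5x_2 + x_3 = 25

Row-reduce the augmented matrix:
R1 ← R1 / (5).
R2 ← R2 + 1·R1.
R3 ← R3 + 3·R1.
R2 ← R2 / (-34/5).
R1 ← R1 + 4/5·R2.
R3 ← R3 + 37/5·R2.
R3 ← R3 / (-4).
R2 ← R2 + 1·R3.
Reading off the reduced rows gives x_1 = 2, x_2 = -6, x_3 = 1.

x_1 = 2, x_2 = -6, x_3 = 1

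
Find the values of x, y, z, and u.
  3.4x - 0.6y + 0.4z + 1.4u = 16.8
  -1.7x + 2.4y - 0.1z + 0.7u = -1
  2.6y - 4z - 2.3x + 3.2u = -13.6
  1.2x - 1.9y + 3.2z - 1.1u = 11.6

Row-reduce the augmented matrix:
R1 ← R1 / (17/5).
R2 ← R2 + 17/10·R1.
R3 ← R3 + 23/10·R1.
R4 ← R4 − 6/5·R1.
R2 ← R2 / (21/10).
R1 ← R1 + 3/17·R2.
R3 ← R3 − 373/170·R2.
R4 ← R4 + 287/170·R2.
R3 ← R3 / (-13687/3570).
R1 ← R1 − 15/119·R3.
R2 ← R2 − 1/21·R3.
R4 ← R4 − 1601/510·R3.
R4 ← R4 / (23669/13687).
R1 ← R1 − 8454/13687·R4.
R2 ← R2 − 9581/13687·R4.
R3 ← R3 + 9583/13687·R4.
Reading off the reduced rows gives x = 4, y = 2, z = 4, u = 2.

x = 4, y = 2, z = 4, u = 2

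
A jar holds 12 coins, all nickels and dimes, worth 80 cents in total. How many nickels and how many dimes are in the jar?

nickels: 8, dimes: 4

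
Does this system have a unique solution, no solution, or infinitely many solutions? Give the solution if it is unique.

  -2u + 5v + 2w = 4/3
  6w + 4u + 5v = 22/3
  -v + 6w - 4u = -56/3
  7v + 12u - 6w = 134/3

u = 2, v = 5/3, w = -3/2

Row-reduce the augmented matrix:
R1 ← R1 / (-2).
R2 ← R2 − 4·R1.
R3 ← R3 + 4·R1.
R4 ← R4 − 12·R1.
R2 ← R2 / (15).
R1 ← R1 + 5/2·R2.
R3 ← R3 + 11·R2.
R4 ← R4 − 37·R2.
R3 ← R3 / (28/3).
R1 ← R1 − 2/3·R3.
R2 ← R2 − 2/3·R3.
R4 ← R4 + 56/3·R3.
R4 reduces to 0 = 0, so the extra equation is consistent.
Reading off the reduced rows gives u = 2, v = 5/3, w = -3/2.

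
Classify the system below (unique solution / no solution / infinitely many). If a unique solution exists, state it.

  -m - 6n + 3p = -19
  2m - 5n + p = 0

infinitely many solutions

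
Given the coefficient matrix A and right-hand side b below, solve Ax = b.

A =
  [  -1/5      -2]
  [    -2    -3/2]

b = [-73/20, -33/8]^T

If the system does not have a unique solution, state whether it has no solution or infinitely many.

Row-reduce the augmented matrix:
R1 ← R1 / (-1/5).
R2 ← R2 + 2·R1.
R2 ← R2 / (37/2).
R1 ← R1 − 10·R2.
Reading off the reduced rows gives x_1 = 3/4, x_2 = 7/4.

x_1 = 3/4, x_2 = 7/4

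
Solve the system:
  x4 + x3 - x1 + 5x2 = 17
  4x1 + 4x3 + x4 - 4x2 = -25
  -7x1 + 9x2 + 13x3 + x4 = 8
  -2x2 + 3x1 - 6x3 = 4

no solution

Row-reduce:
R1 ← R1 / (-1).
R2 ← R2 − 4·R1.
R3 ← R3 + 7·R1.
R4 ← R4 − 3·R1.
R2 ← R2 / (16).
R1 ← R1 + 5·R2.
R3 ← R3 + 26·R2.
R4 ← R4 − 13·R2.
R3 ← R3 / (19).
R1 ← R1 − 3/2·R3.
R2 ← R2 − 1/2·R3.
R4 ← R4 + 19/2·R3.
Row 4 reduces to 0 = -1/2, a contradiction. The system is inconsistent.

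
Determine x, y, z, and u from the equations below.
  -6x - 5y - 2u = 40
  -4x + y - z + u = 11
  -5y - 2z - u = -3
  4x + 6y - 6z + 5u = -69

Row-reduce the augmented matrix:
R1 ← R1 / (-6).
R2 ← R2 + 4·R1.
R4 ← R4 − 4·R1.
R2 ← R2 / (13/3).
R1 ← R1 − 5/6·R2.
R3 ← R3 + 5·R2.
R4 ← R4 − 8/3·R2.
R3 ← R3 / (-41/13).
R1 ← R1 − 5/26·R3.
R2 ← R2 + 3/13·R3.
R4 ← R4 + 70/13·R3.
R4 ← R4 / (-27/41).
R1 ← R1 + 1/82·R4.
R2 ← R2 − 17/41·R4.
R3 ← R3 + 22/41·R4.
Reading off the reduced rows gives x = -5, y = 0, z = 4, u = -5.

x = -5, y = 0, z = 4, u = -5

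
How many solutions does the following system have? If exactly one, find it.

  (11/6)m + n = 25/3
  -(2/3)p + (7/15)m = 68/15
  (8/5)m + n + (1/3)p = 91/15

infinitely many solutions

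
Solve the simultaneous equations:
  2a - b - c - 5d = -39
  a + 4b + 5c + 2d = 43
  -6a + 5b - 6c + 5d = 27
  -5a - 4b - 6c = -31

a = -1, b = 3, c = 4, d = 6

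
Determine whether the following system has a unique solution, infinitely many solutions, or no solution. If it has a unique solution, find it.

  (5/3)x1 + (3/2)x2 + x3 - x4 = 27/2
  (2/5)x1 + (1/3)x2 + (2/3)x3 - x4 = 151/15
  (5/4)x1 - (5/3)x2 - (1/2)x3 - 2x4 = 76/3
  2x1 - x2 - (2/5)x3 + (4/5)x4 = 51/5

Row-reduce the augmented matrix:
R1 ← R1 / (5/3).
R2 ← R2 − 2/5·R1.
R3 ← R3 − 5/4·R1.
R4 ← R4 − 2·R1.
R2 ← R2 / (-2/75).
R1 ← R1 − 9/10·R2.
R3 ← R3 + 67/24·R2.
R4 ← R4 + 14/5·R2.
R3 ← R3 / (-551/12).
R1 ← R1 − 15·R3.
R2 ← R2 + 16·R3.
R4 ← R4 + 232/5·R3.
R4 ← R4 / (253/95).
R1 ← R1 + 735/1102·R4.
R2 ← R2 − 1335/1102·R4.
R3 ← R3 + 3759/2204·R4.
Reading off the reduced rows gives x1 = 6, x2 = -5, x3 = 5, x4 = -6.

x1 = 6, x2 = -5, x3 = 5, x4 = -6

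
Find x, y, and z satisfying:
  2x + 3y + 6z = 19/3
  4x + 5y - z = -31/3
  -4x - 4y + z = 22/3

Row-reduce the augmented matrix:
R1 ← R1 / (2).
R2 ← R2 − 4·R1.
R3 ← R3 + 4·R1.
R2 ← R2 / (-1).
R1 ← R1 − 3/2·R2.
R3 ← R3 − 2·R2.
R3 ← R3 / (-13).
R1 ← R1 + 33/2·R3.
R2 ← R2 − 13·R3.
Reading off the reduced rows gives x = 5/3, y = -3, z = 2.

x = 5/3, y = -3, z = 2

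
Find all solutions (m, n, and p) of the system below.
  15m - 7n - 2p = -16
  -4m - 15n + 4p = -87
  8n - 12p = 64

m = 1, n = 5, p = -2

Row-reduce the augmented matrix:
R1 ← R1 / (15).
R2 ← R2 + 4·R1.
R2 ← R2 / (-253/15).
R1 ← R1 + 7/15·R2.
R3 ← R3 − 8·R2.
R3 ← R3 / (-2620/253).
R1 ← R1 + 58/253·R3.
R2 ← R2 + 52/253·R3.
Reading off the reduced rows gives m = 1, n = 5, p = -2.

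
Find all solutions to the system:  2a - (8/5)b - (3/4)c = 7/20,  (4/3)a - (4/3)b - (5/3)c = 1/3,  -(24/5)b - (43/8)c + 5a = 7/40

Row-reduce:
R1 ← R1 / (2).
R2 ← R2 − 4/3·R1.
R3 ← R3 − 5·R1.
R2 ← R2 / (-4/15).
R1 ← R1 + 4/5·R2.
R3 ← R3 + 4/5·R2.
Row 3 reduces to 0 = -1, a contradiction. The system is inconsistent.

no solution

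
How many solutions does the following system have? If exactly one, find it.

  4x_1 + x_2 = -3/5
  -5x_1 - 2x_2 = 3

Row-reduce the augmented matrix:
R1 ← R1 / (4).
R2 ← R2 + 5·R1.
R2 ← R2 / (-3/4).
R1 ← R1 − 1/4·R2.
Reading off the reduced rows gives x_1 = 3/5, x_2 = -3.

x_1 = 3/5, x_2 = -3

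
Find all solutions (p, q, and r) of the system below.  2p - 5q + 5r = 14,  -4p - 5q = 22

Row-reduce:
R1 ← R1 / (2).
R2 ← R2 + 4·R1.
R2 ← R2 / (-15).
R1 ← R1 + 5/2·R2.
Rank is 2 with 3 unknowns, leaving r free.

infinitely many solutions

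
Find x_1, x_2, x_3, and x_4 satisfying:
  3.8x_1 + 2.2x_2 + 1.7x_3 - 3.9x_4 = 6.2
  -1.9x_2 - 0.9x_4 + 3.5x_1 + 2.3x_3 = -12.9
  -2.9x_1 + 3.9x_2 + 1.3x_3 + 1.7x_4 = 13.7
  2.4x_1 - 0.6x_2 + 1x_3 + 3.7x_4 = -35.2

x_1 = -6, x_2 = 1, x_3 = 2, x_4 = -6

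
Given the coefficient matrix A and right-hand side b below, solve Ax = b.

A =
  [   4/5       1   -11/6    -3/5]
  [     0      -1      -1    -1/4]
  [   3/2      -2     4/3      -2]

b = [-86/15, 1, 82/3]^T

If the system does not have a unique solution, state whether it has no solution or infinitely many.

Row-reduce:
R1 ← R1 / (4/5).
R3 ← R3 − 3/2·R1.
R2 ← R2 / (-1).
R1 ← R1 − 5/4·R2.
R3 ← R3 + 31/8·R2.
R3 ← R3 / (415/48).
R1 ← R1 + 85/24·R3.
R2 ← R2 − 1·R3.
Rank is 3 with 4 unknowns, leaving x_4 free.

infinitely many solutions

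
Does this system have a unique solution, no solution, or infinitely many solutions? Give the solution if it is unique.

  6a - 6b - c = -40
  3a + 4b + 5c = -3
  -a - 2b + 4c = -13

a = -3, b = 4, c = -2

Row-reduce the augmented matrix:
R1 ← R1 / (6).
R2 ← R2 − 3·R1.
R3 ← R3 + 1·R1.
R2 ← R2 / (7).
R1 ← R1 + 1·R2.
R3 ← R3 + 3·R2.
R3 ← R3 / (130/21).
R1 ← R1 − 13/21·R3.
R2 ← R2 − 11/14·R3.
Reading off the reduced rows gives a = -3, b = 4, c = -2.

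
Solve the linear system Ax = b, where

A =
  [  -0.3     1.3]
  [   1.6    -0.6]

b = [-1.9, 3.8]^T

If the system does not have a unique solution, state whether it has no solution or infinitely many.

Row-reduce the augmented matrix:
R1 ← R1 / (-3/10).
R2 ← R2 − 8/5·R1.
R2 ← R2 / (19/3).
R1 ← R1 + 13/3·R2.
Reading off the reduced rows gives x_1 = 2, x_2 = -1.

x_1 = 2, x_2 = -1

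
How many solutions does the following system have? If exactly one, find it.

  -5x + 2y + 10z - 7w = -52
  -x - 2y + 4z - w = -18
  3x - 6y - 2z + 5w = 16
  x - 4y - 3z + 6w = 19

Row-reduce:
R1 ← R1 / (-5).
R2 ← R2 + 1·R1.
R3 ← R3 − 3·R1.
R4 ← R4 − 1·R1.
R2 ← R2 / (-12/5).
R1 ← R1 + 2/5·R2.
R3 ← R3 + 24/5·R2.
R4 ← R4 + 18/5·R2.
Swap R3 and R4.
R3 ← R3 / (-4).
R1 ← R1 + 7/3·R3.
R2 ← R2 + 5/6·R3.
Rank is 3 with 4 unknowns, leaving w free.

infinitely many solutions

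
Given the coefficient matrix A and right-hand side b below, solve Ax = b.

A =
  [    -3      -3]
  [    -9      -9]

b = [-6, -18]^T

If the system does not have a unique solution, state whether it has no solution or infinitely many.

Row-reduce:
R1 ← R1 / (-3).
R2 ← R2 + 9·R1.
Rank is 1 with 2 unknowns, leaving x_2 free.

infinitely many solutions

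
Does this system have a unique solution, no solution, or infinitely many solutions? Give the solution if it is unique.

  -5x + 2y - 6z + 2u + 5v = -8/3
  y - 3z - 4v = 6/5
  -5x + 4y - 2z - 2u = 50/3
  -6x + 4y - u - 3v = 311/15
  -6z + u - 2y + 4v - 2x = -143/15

x = -2, y = 1, z = 1, u = -7/3, v = -4/5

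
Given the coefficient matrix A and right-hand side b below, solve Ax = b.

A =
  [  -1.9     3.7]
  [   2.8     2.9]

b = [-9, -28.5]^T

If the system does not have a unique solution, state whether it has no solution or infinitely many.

Row-reduce the augmented matrix:
R1 ← R1 / (-19/10).
R2 ← R2 − 14/5·R1.
R2 ← R2 / (1587/190).
R1 ← R1 + 37/19·R2.
Reading off the reduced rows gives x_1 = -5, x_2 = -5.

x_1 = -5, x_2 = -5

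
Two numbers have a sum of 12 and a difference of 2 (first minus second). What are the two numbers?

Let x = first number, y = second number.
  x + y = 12
  x - y = 2
Row-reduce the augmented matrix:
R2 ← R2 − 1·R1.
R2 ← R2 / (-2).
R1 ← R1 − 1·R2.
Reading off the reduced rows gives x = 7, y = 5.

first number: 7, second number: 5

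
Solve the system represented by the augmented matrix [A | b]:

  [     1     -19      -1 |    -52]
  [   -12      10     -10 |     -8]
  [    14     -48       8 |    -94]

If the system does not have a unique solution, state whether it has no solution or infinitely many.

Row-reduce:
R2 ← R2 + 12·R1.
R3 ← R3 − 14·R1.
R2 ← R2 / (-218).
R1 ← R1 + 19·R2.
R3 ← R3 − 218·R2.
Row 3 reduces to 0 = 2, a contradiction. The system is inconsistent.

no solution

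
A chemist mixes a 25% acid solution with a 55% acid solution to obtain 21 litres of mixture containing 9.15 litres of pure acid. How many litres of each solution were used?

Let a = litres of solution A, b = litres of solution B.
  a + b = 21
  (1/4)a + (11/20)b = 183/20
Row-reduce the augmented matrix:
R2 ← R2 − 1/4·R1.
R2 ← R2 / (3/10).
R1 ← R1 − 1·R2.
Reading off the reduced rows gives a = 8, b = 13.

litres of solution A: 8, litres of solution B: 13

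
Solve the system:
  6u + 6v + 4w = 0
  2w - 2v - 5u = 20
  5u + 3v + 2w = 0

u = 0, v = -4, w = 6

Row-reduce the augmented matrix:
R1 ← R1 / (6).
R2 ← R2 + 5·R1.
R3 ← R3 − 5·R1.
R2 ← R2 / (3).
R1 ← R1 − 1·R2.
R3 ← R3 + 2·R2.
R3 ← R3 / (20/9).
R1 ← R1 + 10/9·R3.
R2 ← R2 − 16/9·R3.
Reading off the reduced rows gives u = 0, v = -4, w = 6.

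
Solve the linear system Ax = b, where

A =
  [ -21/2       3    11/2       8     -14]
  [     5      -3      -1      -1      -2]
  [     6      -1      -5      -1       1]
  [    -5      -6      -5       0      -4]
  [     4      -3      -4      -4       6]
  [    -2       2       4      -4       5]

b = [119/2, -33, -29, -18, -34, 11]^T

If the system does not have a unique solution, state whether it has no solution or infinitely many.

no solution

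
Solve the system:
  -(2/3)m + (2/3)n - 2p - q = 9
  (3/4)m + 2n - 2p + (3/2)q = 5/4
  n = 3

Row-reduce:
R1 ← R1 / (-2/3).
R2 ← R2 − 3/4·R1.
R2 ← R2 / (11/4).
R1 ← R1 + 1·R2.
R3 ← R3 − 1·R2.
R3 ← R3 / (17/11).
R1 ← R1 − 16/11·R3.
R2 ← R2 + 17/11·R3.
Rank is 3 with 4 unknowns, leaving q free.

infinitely many solutions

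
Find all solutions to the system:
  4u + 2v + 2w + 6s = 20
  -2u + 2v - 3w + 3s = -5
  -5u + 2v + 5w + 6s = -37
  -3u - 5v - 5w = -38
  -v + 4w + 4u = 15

u = 6, v = 5, w = -1, s = -2

Row-reduce the augmented matrix:
R1 ← R1 / (4).
R2 ← R2 + 2·R1.
R3 ← R3 + 5·R1.
R4 ← R4 + 3·R1.
R5 ← R5 − 4·R1.
R2 ← R2 / (3).
R1 ← R1 − 1/2·R2.
R3 ← R3 − 9/2·R2.
R4 ← R4 + 7/2·R2.
R5 ← R5 + 3·R2.
R3 ← R3 / (21/2).
R1 ← R1 − 5/6·R3.
R2 ← R2 + 2/3·R3.
R4 ← R4 + 35/6·R3.
R4 ← R4 / (14).
R1 ← R1 − 1/7·R4.
R2 ← R2 − 16/7·R4.
R3 ← R3 − 3/7·R4.
R5 reduces to 0 = 0, so the extra equation is consistent.
Reading off the reduced rows gives u = 6, v = 5, w = -1, s = -2.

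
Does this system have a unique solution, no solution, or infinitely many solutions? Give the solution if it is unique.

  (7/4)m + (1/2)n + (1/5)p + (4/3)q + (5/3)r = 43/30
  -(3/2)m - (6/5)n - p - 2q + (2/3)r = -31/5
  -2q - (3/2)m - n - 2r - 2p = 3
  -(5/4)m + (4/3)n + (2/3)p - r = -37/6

infinitely many solutions

Row-reduce:
R1 ← R1 / (7/4).
R2 ← R2 + 3/2·R1.
R3 ← R3 + 3/2·R1.
R4 ← R4 + 5/4·R1.
R2 ← R2 / (-27/35).
R1 ← R1 − 2/7·R2.
R3 ← R3 + 4/7·R2.
R4 ← R4 − 71/42·R2.
R3 ← R3 / (-164/135).
R1 ← R1 + 26/135·R3.
R2 ← R2 − 29/27·R3.
R4 ← R4 + 163/162·R3.
R4 ← R4 / (-365/492).
R1 ← R1 − 59/123·R4.
R2 ← R2 − 75/82·R4.
R3 ← R3 − 15/82·R4.
Rank is 4 with 5 unknowns, leaving r free.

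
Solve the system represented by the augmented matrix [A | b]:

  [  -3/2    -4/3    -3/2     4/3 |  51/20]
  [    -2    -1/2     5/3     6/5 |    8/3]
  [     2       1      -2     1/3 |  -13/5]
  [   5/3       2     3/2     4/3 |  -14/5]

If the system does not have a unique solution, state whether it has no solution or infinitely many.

x_1 = -3/2, x_2 = 0, x_3 = -1/5, x_4 = 0

Row-reduce the augmented matrix:
R1 ← R1 / (-3/2).
R2 ← R2 + 2·R1.
R3 ← R3 − 2·R1.
R4 ← R4 − 5/3·R1.
R2 ← R2 / (23/18).
R1 ← R1 − 8/9·R2.
R3 ← R3 + 7/9·R2.
R4 ← R4 − 14/27·R2.
R3 ← R3 / (-122/69).
R1 ← R1 + 107/69·R3.
R2 ← R2 − 66/23·R3.
R4 ← R4 + 685/414·R3.
R4 ← R4 / (15403/10980).
R1 ← R1 + 743/366·R4.
R2 ← R2 − 733/305·R4.
R3 ← R3 + 607/610·R4.
Reading off the reduced rows gives x_1 = -3/2, x_2 = 0, x_3 = -1/5, x_4 = 0.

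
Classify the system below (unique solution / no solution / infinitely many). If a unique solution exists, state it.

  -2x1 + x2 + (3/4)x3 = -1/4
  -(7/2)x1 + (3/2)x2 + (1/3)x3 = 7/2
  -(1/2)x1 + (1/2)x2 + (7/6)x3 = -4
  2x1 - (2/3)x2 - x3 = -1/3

Row-reduce the augmented matrix:
R1 ← R1 / (-2).
R2 ← R2 + 7/2·R1.
R3 ← R3 + 1/2·R1.
R4 ← R4 − 2·R1.
R2 ← R2 / (-1/4).
R1 ← R1 + 1/2·R2.
R3 ← R3 − 1/4·R2.
R4 ← R4 − 1/3·R2.
Swap R3 and R4.
R3 ← R3 / (-14/9).
R1 ← R1 − 19/12·R3.
R2 ← R2 − 47/12·R3.
R4 reduces to 0 = 0, so the extra equation is consistent.
Reading off the reduced rows gives x1 = -3, x2 = -4, x3 = -3.

x1 = -3, x2 = -4, x3 = -3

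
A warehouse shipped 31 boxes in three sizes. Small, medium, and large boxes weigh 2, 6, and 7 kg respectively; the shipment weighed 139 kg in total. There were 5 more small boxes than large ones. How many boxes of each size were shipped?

small boxes: 14, medium boxes: 8, large boxes: 9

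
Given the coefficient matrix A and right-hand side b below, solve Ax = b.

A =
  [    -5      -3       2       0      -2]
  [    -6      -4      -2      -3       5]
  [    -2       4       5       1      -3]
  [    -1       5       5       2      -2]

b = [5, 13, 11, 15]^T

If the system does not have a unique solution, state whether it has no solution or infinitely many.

infinitely many solutions

Row-reduce:
R1 ← R1 / (-5).
R2 ← R2 + 6·R1.
R3 ← R3 + 2·R1.
R4 ← R4 + 1·R1.
R2 ← R2 / (-2/5).
R1 ← R1 − 3/5·R2.
R3 ← R3 − 26/5·R2.
R4 ← R4 − 28/5·R2.
R3 ← R3 / (-53).
R1 ← R1 + 7·R3.
R2 ← R2 − 11·R3.
R4 ← R4 + 57·R3.
R4 ← R4 / (46/53).
R1 ← R1 − 55/106·R4.
R2 ← R2 + 41/106·R4.
R3 ← R3 − 38/53·R4.
Rank is 4 with 5 unknowns, leaving x_5 free.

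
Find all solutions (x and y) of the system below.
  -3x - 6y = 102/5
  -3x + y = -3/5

Row-reduce the augmented matrix:
R1 ← R1 / (-3).
R2 ← R2 + 3·R1.
R2 ← R2 / (7).
R1 ← R1 − 2·R2.
Reading off the reduced rows gives x = -4/5, y = -3.

x = -4/5, y = -3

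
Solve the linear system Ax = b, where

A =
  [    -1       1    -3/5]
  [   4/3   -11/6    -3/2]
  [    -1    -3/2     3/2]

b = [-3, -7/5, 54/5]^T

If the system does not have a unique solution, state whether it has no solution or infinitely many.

Row-reduce the augmented matrix:
R1 ← R1 / (-1).
R2 ← R2 − 4/3·R1.
R3 ← R3 + 1·R1.
R2 ← R2 / (-1/2).
R1 ← R1 + 1·R2.
R3 ← R3 + 5/2·R2.
R3 ← R3 / (68/5).
R1 ← R1 − 26/5·R3.
R2 ← R2 − 23/5·R3.
Reading off the reduced rows gives x_1 = -9/5, x_2 = -3, x_3 = 3.

x_1 = -9/5, x_2 = -3, x_3 = 3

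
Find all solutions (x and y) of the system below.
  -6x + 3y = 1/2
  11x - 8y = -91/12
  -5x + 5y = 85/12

x = 5/4, y = 8/3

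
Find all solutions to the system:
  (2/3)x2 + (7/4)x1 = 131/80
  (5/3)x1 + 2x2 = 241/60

x1 = 1/4, x2 = 9/5

Row-reduce the augmented matrix:
R1 ← R1 / (7/4).
R2 ← R2 − 5/3·R1.
R2 ← R2 / (86/63).
R1 ← R1 − 8/21·R2.
Reading off the reduced rows gives x1 = 1/4, x2 = 9/5.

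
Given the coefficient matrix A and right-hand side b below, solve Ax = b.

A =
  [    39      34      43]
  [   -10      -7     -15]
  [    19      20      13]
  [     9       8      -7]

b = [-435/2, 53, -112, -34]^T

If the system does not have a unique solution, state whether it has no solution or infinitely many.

Row-reduce:
R1 ← R1 / (39).
R2 ← R2 + 10·R1.
R3 ← R3 − 19·R1.
R4 ← R4 − 9·R1.
R2 ← R2 / (67/39).
R1 ← R1 − 34/39·R2.
R3 ← R3 − 134/39·R2.
R4 ← R4 − 2/13·R2.
Swap R3 and R4.
R3 ← R3 / (-1110/67).
R1 ← R1 − 209/67·R3.
R2 ← R2 + 155/67·R3.
Row 4 reduces to 0 = -1/2, a contradiction. The system is inconsistent.

no solution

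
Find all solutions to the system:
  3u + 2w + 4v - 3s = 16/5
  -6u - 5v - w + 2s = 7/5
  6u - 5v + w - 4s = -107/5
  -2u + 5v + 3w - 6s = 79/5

u = -2, v = 2, w = 3/5, s = 0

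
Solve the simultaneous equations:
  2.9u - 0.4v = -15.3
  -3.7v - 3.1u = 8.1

u = -5, v = 2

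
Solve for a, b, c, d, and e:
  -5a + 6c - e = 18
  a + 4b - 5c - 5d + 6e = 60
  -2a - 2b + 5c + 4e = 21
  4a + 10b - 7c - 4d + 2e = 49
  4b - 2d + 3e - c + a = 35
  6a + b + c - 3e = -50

Row-reduce the augmented matrix:
R1 ← R1 / (-5).
R2 ← R2 − 1·R1.
R3 ← R3 + 2·R1.
R4 ← R4 − 4·R1.
R5 ← R5 − 1·R1.
R6 ← R6 − 6·R1.
R2 ← R2 / (4).
R3 ← R3 + 2·R2.
R4 ← R4 − 10·R2.
R5 ← R5 − 4·R2.
R6 ← R6 − 1·R2.
R3 ← R3 / (7/10).
R1 ← R1 + 6/5·R3.
R2 ← R2 + 19/20·R3.
R4 ← R4 − 73/10·R3.
R5 ← R5 − 4·R3.
R6 ← R6 − 183/20·R3.
R4 ← R4 / (242/7).
R1 ← R1 + 30/7·R4.
R2 ← R2 + 65/14·R4.
R3 ← R3 + 25/7·R4.
R5 ← R5 − 121/7·R4.
R6 ← R6 − 475/14·R4.
Swap R5 and R6.
R5 ← R5 / (-1610/121).
R1 ← R1 − 197/121·R5.
R2 ← R2 + 79/121·R5.
R3 ← R3 − 144/121·R5.
R4 ← R4 + 313/121·R5.
R6 reduces to 0 = 0, so the extra equation is consistent.
Reading off the reduced rows gives a = -6, b = 5, c = -1, d = -1, e = 6.

a = -6, b = 5, c = -1, d = -1, e = 6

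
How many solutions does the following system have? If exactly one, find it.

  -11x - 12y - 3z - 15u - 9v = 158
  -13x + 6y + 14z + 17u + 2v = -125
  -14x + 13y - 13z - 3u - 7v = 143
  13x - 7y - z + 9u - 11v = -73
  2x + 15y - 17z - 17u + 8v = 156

x = -4, y = -1, z = -6, u = -5, v = -1

Row-reduce the augmented matrix:
R1 ← R1 / (-11).
R2 ← R2 + 13·R1.
R3 ← R3 + 14·R1.
R4 ← R4 − 13·R1.
R5 ← R5 − 2·R1.
R2 ← R2 / (222/11).
R1 ← R1 − 12/11·R2.
R3 ← R3 − 311/11·R2.
R4 ← R4 + 233/11·R2.
R5 ← R5 − 141/11·R2.
R3 ← R3 / (-7495/222).
R1 ← R1 + 25/37·R3.
R2 ← R2 − 193/222·R3.
R4 ← R4 − 3079/222·R3.
R5 ← R5 + 2123/74·R3.
R4 ← R4 / (107519/7495).
R1 ← R1 − 207/1499·R4.
R2 ← R2 − 6613/7495·R4.
R3 ← R3 − 7228/7495·R4.
R5 ← R5 + 105804/7495·R4.
R5 ← R5 / (-430123/107519).
R1 ← R1 − 57336/107519·R5.
R2 ← R2 − 122008/107519·R5.
R3 ← R3 − 142053/107519·R5.
R4 ← R4 + 103552/107519·R5.
Reading off the reduced rows gives x = -4, y = -1, z = -6, u = -5, v = -1.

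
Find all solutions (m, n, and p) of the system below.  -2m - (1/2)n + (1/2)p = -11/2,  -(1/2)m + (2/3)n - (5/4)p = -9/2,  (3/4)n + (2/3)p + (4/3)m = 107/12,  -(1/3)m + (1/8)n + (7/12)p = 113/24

Row-reduce:
R1 ← R1 / (-2).
R2 ← R2 + 1/2·R1.
R3 ← R3 − 4/3·R1.
R4 ← R4 + 1/3·R1.
R2 ← R2 / (19/24).
R1 ← R1 − 1/4·R2.
R3 ← R3 − 5/12·R2.
R4 ← R4 − 5/24·R2.
R3 ← R3 / (131/76).
R1 ← R1 − 7/38·R3.
R2 ← R2 + 33/19·R3.
R4 ← R4 − 131/152·R3.
Row 4 reduces to 0 = 3, a contradiction. The system is inconsistent.

no solution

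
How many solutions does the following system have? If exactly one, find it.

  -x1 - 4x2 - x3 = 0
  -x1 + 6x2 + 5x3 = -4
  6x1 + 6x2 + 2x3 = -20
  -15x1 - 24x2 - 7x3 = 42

no solution

Row-reduce:
R1 ← R1 / (-1).
R2 ← R2 + 1·R1.
R3 ← R3 − 6·R1.
R4 ← R4 + 15·R1.
R2 ← R2 / (10).
R1 ← R1 − 4·R2.
R3 ← R3 + 18·R2.
R4 ← R4 − 36·R2.
R3 ← R3 / (34/5).
R1 ← R1 + 7/5·R3.
R2 ← R2 − 3/5·R3.
R4 ← R4 + 68/5·R3.
Row 4 reduces to 0 = 2, a contradiction. The system is inconsistent.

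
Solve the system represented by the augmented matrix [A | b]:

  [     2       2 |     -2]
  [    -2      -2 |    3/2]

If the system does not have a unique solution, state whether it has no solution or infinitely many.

no solution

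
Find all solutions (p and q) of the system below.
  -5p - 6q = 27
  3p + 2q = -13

Row-reduce the augmented matrix:
R1 ← R1 / (-5).
R2 ← R2 − 3·R1.
R2 ← R2 / (-8/5).
R1 ← R1 − 6/5·R2.
Reading off the reduced rows gives p = -3, q = -2.

p = -3, q = -2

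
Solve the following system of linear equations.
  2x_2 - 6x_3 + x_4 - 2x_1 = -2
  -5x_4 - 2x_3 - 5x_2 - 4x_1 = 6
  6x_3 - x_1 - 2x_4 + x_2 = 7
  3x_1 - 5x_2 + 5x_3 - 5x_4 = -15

Row-reduce the augmented matrix:
R1 ← R1 / (-2).
R2 ← R2 + 4·R1.
R3 ← R3 + 1·R1.
R4 ← R4 − 3·R1.
R2 ← R2 / (-9).
R1 ← R1 + 1·R2.
R4 ← R4 + 2·R2.
R3 ← R3 / (9).
R1 ← R1 − 17/9·R3.
R2 ← R2 + 10/9·R3.
R4 ← R4 + 56/9·R3.
R4 ← R4 / (-595/162).
R1 ← R1 − 65/81·R4.
R2 ← R2 − 38/81·R4.
R3 ← R3 + 5/18·R4.
Reading off the reduced rows gives x_1 = -5, x_2 = -2, x_3 = 2, x_4 = 4.

x_1 = -5, x_2 = -2, x_3 = 2, x_4 = 4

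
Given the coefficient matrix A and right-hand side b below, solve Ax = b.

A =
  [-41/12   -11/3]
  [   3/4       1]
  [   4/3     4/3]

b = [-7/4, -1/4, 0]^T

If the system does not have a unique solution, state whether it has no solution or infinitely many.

Row-reduce:
R1 ← R1 / (-41/12).
R2 ← R2 − 3/4·R1.
R3 ← R3 − 4/3·R1.
R2 ← R2 / (8/41).
R1 ← R1 − 44/41·R2.
R3 ← R3 + 4/41·R2.
Row 3 reduces to 0 = -1, a contradiction. The system is inconsistent.

no solution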